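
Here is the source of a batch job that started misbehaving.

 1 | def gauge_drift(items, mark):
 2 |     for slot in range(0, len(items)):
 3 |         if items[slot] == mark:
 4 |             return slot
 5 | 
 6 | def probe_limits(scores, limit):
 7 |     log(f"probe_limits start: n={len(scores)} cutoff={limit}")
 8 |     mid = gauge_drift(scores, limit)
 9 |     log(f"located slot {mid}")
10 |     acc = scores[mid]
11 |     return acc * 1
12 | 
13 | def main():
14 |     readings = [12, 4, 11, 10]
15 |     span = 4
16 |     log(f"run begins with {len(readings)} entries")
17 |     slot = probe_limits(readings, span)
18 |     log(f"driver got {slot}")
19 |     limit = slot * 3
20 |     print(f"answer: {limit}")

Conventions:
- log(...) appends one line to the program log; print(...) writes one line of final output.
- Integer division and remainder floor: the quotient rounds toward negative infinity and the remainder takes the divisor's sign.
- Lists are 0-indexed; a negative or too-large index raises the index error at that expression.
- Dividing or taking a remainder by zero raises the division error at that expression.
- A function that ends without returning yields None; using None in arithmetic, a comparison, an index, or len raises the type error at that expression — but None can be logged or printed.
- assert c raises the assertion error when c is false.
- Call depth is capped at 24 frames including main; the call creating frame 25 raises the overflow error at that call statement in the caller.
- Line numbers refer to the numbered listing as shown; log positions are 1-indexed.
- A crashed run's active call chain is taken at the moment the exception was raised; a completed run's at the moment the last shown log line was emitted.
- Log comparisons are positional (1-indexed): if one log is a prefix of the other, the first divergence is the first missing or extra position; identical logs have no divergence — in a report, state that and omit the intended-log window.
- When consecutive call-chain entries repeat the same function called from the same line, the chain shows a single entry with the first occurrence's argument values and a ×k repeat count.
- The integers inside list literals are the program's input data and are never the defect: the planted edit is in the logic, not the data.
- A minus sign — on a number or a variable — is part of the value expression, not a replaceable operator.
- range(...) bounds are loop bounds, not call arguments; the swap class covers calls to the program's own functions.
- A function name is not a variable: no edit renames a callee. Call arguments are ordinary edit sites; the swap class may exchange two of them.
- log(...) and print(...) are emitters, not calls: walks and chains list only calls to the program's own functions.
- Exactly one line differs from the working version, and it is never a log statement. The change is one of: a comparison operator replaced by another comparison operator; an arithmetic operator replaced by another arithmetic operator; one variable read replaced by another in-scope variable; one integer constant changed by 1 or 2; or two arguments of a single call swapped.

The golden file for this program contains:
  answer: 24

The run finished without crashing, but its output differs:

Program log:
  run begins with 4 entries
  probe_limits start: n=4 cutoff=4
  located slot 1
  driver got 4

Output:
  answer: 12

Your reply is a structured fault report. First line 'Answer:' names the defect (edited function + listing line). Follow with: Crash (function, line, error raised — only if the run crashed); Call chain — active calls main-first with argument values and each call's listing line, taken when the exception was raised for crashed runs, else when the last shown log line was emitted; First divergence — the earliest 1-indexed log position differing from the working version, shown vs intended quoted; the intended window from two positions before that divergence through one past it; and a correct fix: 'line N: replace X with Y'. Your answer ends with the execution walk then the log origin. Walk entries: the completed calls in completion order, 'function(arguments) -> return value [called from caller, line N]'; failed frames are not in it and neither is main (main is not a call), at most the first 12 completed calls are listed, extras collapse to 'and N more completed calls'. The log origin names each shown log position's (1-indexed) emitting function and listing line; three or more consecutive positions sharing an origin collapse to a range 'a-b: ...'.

Answer: the defect is in probe_limits at line 11.
Key observation: At log position 4 the runs split — shown 'driver got 4', but the working version logs 'driver got 8'.
Call chain: main.
First divergence: position 4 — the shown line 'driver got 4' should read 'driver got 8'.
Intended log window:
  2: probe_limits start: n=4 cutoff=4
  3: located slot 1
  4: driver got 8
Execution walk:
  gauge_drift([12, 4, 11, 10], 4) -> 1  [called from probe_limits, line 8]
  probe_limits([12, 4, 11, 10], 4) -> 4  [called from main, line 17]
Log origin:
  1: from main, line 16
  2: from probe_limits, line 7
  3: from probe_limits, line 9
  4: from main, line 18
A correct fix: line 11: replace `1` with `2`.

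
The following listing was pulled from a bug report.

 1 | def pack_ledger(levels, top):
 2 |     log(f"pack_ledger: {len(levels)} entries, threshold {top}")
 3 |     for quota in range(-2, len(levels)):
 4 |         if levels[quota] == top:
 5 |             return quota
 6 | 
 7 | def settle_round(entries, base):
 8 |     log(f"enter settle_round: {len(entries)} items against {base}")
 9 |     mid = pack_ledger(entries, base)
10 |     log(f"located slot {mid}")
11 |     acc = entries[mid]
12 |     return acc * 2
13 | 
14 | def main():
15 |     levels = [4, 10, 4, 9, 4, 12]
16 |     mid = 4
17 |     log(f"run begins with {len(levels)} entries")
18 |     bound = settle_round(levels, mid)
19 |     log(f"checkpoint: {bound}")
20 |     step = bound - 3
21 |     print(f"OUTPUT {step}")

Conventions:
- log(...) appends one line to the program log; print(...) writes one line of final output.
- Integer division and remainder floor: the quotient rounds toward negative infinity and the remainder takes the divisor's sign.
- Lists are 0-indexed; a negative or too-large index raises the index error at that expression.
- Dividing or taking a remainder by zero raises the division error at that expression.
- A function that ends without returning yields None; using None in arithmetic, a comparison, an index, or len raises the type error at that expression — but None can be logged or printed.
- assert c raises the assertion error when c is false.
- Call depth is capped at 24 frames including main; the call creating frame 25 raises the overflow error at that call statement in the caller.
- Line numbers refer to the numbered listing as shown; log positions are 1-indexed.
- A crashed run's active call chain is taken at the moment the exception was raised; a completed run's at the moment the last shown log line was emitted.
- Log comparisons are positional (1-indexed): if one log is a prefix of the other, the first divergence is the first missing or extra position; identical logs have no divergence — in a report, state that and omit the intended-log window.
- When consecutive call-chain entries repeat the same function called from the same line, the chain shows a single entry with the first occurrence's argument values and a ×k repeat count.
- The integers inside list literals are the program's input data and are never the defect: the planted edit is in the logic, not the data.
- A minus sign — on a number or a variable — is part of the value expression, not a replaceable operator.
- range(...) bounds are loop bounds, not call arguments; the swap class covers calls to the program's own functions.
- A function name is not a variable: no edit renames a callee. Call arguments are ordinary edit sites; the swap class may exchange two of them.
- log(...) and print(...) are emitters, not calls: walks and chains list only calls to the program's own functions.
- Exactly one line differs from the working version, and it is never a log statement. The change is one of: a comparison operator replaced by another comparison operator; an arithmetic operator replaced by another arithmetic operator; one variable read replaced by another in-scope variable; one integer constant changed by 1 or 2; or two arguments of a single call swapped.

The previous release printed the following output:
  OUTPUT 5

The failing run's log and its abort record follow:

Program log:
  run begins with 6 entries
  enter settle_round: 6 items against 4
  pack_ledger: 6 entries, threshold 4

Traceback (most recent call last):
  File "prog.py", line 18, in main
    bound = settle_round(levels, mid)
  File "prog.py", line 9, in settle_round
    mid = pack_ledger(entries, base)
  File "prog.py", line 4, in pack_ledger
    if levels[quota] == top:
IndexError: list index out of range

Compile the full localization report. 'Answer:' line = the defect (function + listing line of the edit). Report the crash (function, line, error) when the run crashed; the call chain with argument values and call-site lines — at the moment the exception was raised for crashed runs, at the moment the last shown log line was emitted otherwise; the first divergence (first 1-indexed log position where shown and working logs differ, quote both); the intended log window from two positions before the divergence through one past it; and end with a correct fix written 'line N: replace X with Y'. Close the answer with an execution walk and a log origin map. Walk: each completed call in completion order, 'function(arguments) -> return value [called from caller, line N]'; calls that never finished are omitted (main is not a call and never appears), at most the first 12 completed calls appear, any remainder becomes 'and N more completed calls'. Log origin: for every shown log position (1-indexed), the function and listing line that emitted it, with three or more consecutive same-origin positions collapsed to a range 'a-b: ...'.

Answer: the defect is in pack_ledger at line 3.
Key fact: After 3 matching log lines the faulty run goes silent, while the working version continues with 'located slot 0'.
Crash: pack_ledger, line 4, IndexError.
Call chain: main -> settle_round([4, 10, 4, 9, 4, 12], 4) (called at line 18) -> pack_ledger([4, 10, 4, 9, 4, 12], 4) (called at line 9).
First divergence: position 4 — the faulty run's log ends after 3 lines; the working version continues with 'located slot 0'.
Intended log window:
  2: enter settle_round: 6 items against 4
  3: pack_ledger: 6 entries, threshold 4
  4: located slot 0
  5: checkpoint: 8
Execution walk:
  (no call completed)
Origin of each log line:
  1: emitted by main (line 17)
  2: emitted by settle_round (line 8)
  3: emitted by pack_ledger (line 2)
A correct fix: line 3: replace `-2` with `0`.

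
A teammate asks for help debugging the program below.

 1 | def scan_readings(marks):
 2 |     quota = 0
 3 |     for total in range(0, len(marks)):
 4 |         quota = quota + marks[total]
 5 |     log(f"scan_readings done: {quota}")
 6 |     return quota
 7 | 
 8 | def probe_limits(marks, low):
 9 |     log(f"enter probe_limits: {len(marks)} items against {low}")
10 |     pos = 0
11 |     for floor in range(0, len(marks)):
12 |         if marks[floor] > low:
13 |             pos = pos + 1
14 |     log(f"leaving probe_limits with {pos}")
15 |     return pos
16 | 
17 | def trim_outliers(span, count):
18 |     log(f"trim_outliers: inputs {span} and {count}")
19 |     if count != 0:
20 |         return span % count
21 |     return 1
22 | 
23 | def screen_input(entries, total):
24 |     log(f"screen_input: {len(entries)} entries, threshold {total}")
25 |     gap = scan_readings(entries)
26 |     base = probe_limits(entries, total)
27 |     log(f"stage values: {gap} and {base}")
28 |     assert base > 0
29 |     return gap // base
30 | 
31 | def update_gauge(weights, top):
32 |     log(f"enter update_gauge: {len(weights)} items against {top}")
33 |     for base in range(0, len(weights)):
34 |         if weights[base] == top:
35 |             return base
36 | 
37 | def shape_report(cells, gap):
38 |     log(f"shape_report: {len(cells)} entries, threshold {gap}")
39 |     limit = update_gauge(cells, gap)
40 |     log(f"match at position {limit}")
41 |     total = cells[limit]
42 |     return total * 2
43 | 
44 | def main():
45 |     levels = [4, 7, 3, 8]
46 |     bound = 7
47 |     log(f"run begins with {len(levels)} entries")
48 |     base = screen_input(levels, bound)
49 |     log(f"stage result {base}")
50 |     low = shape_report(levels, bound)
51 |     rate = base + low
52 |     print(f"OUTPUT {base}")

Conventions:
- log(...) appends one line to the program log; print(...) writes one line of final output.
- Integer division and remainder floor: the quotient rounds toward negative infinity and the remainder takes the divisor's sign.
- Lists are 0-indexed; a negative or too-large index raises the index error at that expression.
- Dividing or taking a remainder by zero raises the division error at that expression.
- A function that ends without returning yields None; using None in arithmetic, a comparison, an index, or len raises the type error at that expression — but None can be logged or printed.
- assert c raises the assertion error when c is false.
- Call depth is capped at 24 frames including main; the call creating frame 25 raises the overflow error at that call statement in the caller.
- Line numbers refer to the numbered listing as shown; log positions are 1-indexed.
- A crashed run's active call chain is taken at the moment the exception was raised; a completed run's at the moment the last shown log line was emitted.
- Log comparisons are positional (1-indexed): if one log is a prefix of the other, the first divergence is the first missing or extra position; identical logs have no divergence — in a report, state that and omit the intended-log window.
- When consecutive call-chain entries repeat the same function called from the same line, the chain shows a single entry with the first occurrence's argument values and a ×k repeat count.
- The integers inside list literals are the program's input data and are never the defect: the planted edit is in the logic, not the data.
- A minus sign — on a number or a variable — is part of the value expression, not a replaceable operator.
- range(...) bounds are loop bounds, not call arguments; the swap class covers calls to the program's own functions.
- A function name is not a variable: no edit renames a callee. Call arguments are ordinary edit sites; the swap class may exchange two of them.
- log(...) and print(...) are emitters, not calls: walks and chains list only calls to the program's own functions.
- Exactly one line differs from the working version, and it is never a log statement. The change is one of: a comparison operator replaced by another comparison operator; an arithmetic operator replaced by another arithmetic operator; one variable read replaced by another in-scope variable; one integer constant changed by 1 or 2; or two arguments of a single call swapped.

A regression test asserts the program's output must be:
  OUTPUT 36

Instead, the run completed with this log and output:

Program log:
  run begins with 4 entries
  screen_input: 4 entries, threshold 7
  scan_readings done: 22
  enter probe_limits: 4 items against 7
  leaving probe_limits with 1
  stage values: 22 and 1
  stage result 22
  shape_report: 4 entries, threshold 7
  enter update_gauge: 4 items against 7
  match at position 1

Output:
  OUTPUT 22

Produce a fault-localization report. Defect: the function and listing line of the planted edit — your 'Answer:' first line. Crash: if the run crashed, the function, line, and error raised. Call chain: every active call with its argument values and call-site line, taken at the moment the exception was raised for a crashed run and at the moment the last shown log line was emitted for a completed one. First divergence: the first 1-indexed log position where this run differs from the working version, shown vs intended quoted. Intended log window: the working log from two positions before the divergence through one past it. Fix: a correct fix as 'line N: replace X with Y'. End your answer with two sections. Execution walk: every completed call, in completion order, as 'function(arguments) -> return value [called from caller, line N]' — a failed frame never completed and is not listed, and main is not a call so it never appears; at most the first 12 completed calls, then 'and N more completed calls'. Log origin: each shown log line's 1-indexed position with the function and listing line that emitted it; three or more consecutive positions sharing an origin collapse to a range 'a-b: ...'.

Answer: the defect is in main at line 52.
Key observation: The logs agree in full; only the final output differs.
Call chain: main -> shape_report([4, 7, 3, 8], 7) (called at line 50).
First divergence: none; the two logs match at every position.
Execution walk:
  scan_readings([4, 7, 3, 8]) -> 22  [called from screen_input, line 25]
  probe_limits([4, 7, 3, 8], 7) -> 1  [called from screen_input, line 26]
  screen_input([4, 7, 3, 8], 7) -> 22  [called from main, line 48]
  update_gauge([4, 7, 3, 8], 7) -> 1  [called from shape_report, line 39]
  shape_report([4, 7, 3, 8], 7) -> 14  [called from main, line 50]
Log origins:
  1: logged in main at line 47
  2: logged in screen_input at line 24
  3: logged in scan_readings at line 5
  4: logged in probe_limits at line 9
  5: logged in probe_limits at line 14
  6: logged in screen_input at line 27
  7: logged in main at line 49
  8: logged in shape_report at line 38
  9: logged in update_gauge at line 32
  10: logged in shape_report at line 40
A correct fix: line 52: replace `base` with `rate`.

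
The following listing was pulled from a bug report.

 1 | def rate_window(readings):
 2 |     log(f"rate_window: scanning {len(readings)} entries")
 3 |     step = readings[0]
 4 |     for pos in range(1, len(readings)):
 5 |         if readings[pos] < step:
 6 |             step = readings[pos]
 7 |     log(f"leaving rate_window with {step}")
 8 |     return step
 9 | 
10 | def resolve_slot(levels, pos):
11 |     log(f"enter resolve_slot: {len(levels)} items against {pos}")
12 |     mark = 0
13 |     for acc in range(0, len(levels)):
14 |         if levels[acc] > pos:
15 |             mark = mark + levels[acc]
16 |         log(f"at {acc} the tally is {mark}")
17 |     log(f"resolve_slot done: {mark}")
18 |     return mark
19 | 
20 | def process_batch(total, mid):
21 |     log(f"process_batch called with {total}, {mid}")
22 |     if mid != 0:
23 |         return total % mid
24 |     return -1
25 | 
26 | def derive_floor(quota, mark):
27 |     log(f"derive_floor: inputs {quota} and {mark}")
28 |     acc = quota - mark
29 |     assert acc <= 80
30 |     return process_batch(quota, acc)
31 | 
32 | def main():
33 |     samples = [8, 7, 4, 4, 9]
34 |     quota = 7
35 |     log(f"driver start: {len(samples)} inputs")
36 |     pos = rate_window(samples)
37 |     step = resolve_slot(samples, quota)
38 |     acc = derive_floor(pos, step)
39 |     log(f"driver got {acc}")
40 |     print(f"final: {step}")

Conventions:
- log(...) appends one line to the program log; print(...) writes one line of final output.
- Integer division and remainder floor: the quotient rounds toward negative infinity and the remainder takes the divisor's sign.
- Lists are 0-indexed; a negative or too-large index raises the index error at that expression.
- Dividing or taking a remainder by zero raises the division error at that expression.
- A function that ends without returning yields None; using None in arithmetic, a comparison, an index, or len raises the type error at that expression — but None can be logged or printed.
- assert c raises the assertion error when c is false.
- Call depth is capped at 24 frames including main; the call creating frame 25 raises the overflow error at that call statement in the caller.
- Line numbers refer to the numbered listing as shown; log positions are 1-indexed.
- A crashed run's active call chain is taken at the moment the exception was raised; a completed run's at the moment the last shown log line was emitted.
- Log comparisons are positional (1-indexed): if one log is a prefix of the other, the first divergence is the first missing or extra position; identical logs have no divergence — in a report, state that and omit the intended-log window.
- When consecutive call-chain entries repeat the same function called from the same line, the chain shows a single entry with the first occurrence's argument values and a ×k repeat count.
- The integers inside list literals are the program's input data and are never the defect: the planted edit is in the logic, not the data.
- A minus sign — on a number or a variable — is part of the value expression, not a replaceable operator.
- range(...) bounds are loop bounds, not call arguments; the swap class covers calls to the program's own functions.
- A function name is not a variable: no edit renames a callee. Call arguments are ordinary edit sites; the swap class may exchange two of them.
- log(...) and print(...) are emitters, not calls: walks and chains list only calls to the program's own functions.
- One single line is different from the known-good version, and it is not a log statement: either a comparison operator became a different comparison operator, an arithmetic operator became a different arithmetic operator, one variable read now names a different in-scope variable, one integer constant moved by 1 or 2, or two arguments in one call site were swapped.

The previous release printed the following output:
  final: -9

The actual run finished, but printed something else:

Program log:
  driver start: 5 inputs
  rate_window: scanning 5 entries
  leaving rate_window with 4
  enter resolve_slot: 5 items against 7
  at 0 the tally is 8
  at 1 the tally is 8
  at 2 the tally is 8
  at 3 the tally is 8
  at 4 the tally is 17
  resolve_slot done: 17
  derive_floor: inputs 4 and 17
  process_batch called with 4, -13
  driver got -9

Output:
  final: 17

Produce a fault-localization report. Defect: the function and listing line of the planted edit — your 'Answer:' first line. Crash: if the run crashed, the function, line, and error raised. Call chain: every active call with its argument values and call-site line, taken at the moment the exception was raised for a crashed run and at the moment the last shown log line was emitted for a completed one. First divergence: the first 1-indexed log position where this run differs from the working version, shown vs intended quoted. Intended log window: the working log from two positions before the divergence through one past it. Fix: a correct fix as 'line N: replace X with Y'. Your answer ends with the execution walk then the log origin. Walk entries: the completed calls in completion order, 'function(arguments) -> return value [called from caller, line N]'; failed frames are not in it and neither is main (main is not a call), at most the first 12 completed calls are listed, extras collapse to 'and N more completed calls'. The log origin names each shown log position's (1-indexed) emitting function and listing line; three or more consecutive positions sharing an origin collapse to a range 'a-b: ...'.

Answer: the defect is in main at line 40.
Key fact: Nothing in the log betrays the bug — only the output does.
Call chain: main.
First divergence: none; the two logs match at every position.
Execution walk:
  rate_window([8, 7, 4, 4, 9]) -> 4  [called from main, line 36]
  resolve_slot([8, 7, 4, 4, 9], 7) -> 17  [called from main, line 37]
  process_batch(4, -13) -> -9  [called from derive_floor, line 30]
  derive_floor(4, 17) -> -9  [called from main, line 38]
Origin of each log line:
  1: emitted by main (line 35)
  2: emitted by rate_window (line 2)
  3: emitted by rate_window (line 7)
  4: emitted by resolve_slot (line 11)
  5-9: emitted by resolve_slot (line 16)
  10: emitted by resolve_slot (line 17)
  11: emitted by derive_floor (line 27)
  12: emitted by process_batch (line 21)
  13: emitted by main (line 39)
A correct fix: line 40: replace `step` with `acc`.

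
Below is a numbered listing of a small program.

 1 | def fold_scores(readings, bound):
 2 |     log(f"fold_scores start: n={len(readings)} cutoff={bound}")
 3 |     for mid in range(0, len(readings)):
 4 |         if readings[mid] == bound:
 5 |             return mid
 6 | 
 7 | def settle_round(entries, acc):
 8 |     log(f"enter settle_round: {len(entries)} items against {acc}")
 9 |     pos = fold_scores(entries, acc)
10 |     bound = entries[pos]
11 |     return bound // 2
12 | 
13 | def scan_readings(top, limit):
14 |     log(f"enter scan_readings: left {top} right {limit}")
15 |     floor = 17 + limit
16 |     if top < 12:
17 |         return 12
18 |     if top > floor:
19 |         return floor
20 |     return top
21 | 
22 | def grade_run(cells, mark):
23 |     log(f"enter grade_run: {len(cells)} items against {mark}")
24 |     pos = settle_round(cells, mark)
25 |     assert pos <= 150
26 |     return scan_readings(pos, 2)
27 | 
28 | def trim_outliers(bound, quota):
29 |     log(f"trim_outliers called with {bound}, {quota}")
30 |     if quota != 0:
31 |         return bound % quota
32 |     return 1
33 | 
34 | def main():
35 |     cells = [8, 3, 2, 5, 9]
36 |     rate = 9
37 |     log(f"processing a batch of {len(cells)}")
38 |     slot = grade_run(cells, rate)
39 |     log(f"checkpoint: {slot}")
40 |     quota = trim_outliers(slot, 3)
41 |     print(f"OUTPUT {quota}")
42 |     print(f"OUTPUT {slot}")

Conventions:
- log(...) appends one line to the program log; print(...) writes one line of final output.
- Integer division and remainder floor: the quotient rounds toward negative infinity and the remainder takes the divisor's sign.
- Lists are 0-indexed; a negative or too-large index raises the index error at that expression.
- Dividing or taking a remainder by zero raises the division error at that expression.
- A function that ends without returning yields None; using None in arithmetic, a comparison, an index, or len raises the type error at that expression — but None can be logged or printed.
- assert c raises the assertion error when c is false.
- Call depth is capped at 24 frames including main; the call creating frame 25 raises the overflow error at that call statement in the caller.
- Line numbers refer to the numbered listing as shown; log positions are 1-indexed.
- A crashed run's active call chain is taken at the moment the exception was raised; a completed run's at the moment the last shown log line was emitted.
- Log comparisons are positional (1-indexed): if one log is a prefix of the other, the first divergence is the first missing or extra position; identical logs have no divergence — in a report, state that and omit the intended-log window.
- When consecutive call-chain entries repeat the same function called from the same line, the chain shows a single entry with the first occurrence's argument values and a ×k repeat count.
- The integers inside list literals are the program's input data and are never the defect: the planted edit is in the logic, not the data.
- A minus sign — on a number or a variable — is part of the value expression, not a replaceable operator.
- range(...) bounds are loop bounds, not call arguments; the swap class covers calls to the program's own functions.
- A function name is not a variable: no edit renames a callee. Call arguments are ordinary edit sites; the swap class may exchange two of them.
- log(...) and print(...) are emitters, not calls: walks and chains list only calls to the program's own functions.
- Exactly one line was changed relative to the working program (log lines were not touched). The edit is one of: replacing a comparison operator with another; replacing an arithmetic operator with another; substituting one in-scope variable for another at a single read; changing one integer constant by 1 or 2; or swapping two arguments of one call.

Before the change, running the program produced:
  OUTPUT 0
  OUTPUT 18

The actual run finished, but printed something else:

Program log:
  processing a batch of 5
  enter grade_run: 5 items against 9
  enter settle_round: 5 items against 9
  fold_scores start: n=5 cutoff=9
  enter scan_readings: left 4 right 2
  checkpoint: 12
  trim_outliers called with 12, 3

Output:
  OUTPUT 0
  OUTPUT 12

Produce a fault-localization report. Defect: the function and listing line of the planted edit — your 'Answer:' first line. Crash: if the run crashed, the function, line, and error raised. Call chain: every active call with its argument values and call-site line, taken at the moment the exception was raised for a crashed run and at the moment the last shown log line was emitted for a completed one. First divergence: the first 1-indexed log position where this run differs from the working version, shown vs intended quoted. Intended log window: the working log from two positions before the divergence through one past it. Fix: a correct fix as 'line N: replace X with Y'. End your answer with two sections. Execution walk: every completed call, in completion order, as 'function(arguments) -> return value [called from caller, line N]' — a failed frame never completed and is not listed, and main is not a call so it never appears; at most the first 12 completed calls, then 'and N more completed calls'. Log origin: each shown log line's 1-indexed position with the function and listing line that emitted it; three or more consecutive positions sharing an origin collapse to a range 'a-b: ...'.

Answer: the defect is in settle_round at line 11.
Key observation: Log line 5 is where behavior first shows: 'enter scan_readings: left 4 right 2' appears instead of 'enter scan_readings: left 18 right 2'.
Call chain: main -> trim_outliers(12, 3) (called at line 40).
First divergence: position 5 — shown 'enter scan_readings: left 4 right 2', intended 'enter scan_readings: left 18 right 2'.
Intended log window:
  3: enter settle_round: 5 items against 9
  4: fold_scores start: n=5 cutoff=9
  5: enter scan_readings: left 18 right 2
  6: checkpoint: 18
Execution walk:
  fold_scores([8, 3, 2, 5, 9], 9) -> 4  [called from settle_round, line 9]
  settle_round([8, 3, 2, 5, 9], 9) -> 4  [called from grade_run, line 24]
  scan_readings(4, 2) -> 12  [called from grade_run, line 26]
  grade_run([8, 3, 2, 5, 9], 9) -> 12  [called from main, line 38]
  trim_outliers(12, 3) -> 0  [called from main, line 40]
Log origins:
  1 — main, line 37
  2 — grade_run, line 23
  3 — settle_round, line 8
  4 — fold_scores, line 2
  5 — scan_readings, line 14
  6 — main, line 39
  7 — trim_outliers, line 29
A correct fix: line 11: replace `//` with `*`.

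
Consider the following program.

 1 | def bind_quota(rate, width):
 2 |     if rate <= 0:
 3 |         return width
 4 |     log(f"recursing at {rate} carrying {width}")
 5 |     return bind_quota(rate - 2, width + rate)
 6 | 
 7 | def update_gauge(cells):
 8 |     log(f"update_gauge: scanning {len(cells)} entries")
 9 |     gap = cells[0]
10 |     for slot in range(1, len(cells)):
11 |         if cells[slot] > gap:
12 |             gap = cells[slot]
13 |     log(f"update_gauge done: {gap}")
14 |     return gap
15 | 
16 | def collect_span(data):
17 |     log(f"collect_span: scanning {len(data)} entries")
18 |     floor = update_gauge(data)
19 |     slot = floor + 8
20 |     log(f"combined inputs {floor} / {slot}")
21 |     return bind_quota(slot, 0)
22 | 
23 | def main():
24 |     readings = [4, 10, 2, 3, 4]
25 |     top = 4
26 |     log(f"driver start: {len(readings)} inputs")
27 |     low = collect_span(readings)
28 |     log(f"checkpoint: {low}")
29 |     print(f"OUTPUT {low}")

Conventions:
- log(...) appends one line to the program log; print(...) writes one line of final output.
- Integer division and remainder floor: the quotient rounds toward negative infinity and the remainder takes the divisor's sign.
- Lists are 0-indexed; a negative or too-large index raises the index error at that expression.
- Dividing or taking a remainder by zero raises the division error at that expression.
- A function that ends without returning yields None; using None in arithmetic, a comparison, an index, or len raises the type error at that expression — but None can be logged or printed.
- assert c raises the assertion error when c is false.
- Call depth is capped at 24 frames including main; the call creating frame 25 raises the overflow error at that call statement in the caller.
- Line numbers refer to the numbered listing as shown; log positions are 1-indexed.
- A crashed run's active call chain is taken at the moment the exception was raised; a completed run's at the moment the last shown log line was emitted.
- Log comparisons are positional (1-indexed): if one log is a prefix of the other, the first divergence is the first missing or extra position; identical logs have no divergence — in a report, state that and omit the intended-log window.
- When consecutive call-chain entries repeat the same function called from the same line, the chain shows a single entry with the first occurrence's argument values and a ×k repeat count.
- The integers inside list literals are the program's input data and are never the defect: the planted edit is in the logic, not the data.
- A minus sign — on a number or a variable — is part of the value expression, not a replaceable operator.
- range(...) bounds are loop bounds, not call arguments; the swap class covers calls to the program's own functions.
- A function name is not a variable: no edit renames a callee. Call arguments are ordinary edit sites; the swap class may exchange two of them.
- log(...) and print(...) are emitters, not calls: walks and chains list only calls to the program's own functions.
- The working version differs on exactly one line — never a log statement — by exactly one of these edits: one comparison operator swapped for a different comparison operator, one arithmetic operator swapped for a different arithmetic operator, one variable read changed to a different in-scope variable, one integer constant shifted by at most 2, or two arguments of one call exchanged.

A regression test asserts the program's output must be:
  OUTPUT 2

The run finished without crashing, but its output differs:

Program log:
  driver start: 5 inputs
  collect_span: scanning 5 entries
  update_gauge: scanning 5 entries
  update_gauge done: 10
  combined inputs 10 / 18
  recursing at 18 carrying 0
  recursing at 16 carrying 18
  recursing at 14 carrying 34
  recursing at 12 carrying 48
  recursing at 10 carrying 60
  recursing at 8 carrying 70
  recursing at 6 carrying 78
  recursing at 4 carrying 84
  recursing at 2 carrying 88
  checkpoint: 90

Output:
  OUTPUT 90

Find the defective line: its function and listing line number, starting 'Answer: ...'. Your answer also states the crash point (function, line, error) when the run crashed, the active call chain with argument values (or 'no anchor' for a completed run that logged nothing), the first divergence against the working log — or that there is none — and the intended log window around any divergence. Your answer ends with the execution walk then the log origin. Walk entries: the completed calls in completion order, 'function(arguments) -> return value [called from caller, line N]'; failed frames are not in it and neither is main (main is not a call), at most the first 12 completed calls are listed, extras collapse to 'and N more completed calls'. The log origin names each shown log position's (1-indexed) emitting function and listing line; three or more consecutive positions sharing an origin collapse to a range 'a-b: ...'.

Answer: the defect is in collect_span at line 19.
Key fact: The log first diverges at position 5: the faulty run prints 'combined inputs 10 / 18' where the working version prints 'combined inputs 10 / 2'.
Call chain: main.
First divergence: position 5 — shown 'combined inputs 10 / 18', intended 'combined inputs 10 / 2'.
Intended log window:
  3: update_gauge: scanning 5 entries
  4: update_gauge done: 10
  5: combined inputs 10 / 2
  6: recursing at 2 carrying 0
Execution walk:
  update_gauge([4, 10, 2, 3, 4]) -> 10  [called from collect_span, line 18]
  bind_quota(0, 90) -> 90  [called from bind_quota, line 5]
  bind_quota(2, 88) -> 90  [called from bind_quota, line 5]
  bind_quota(4, 84) -> 90  [called from bind_quota, line 5]
  bind_quota(6, 78) -> 90  [called from bind_quota, line 5]
  bind_quota(8, 70) -> 90  [called from bind_quota, line 5]
  bind_quota(10, 60) -> 90  [called from bind_quota, line 5]
  bind_quota(12, 48) -> 90  [called from bind_quota, line 5]
  bind_quota(14, 34) -> 90  [called from bind_quota, line 5]
  bind_quota(16, 18) -> 90  [called from bind_quota, line 5]
  bind_quota(18, 0) -> 90  [called from collect_span, line 21]
  collect_span([4, 10, 2, 3, 4]) -> 90  [called from main, line 27]
Log origins:
  1 — main, line 26
  2 — collect_span, line 17
  3 — update_gauge, line 8
  4 — update_gauge, line 13
  5 — collect_span, line 20
  6-14 — bind_quota, line 4
  15 — main, line 28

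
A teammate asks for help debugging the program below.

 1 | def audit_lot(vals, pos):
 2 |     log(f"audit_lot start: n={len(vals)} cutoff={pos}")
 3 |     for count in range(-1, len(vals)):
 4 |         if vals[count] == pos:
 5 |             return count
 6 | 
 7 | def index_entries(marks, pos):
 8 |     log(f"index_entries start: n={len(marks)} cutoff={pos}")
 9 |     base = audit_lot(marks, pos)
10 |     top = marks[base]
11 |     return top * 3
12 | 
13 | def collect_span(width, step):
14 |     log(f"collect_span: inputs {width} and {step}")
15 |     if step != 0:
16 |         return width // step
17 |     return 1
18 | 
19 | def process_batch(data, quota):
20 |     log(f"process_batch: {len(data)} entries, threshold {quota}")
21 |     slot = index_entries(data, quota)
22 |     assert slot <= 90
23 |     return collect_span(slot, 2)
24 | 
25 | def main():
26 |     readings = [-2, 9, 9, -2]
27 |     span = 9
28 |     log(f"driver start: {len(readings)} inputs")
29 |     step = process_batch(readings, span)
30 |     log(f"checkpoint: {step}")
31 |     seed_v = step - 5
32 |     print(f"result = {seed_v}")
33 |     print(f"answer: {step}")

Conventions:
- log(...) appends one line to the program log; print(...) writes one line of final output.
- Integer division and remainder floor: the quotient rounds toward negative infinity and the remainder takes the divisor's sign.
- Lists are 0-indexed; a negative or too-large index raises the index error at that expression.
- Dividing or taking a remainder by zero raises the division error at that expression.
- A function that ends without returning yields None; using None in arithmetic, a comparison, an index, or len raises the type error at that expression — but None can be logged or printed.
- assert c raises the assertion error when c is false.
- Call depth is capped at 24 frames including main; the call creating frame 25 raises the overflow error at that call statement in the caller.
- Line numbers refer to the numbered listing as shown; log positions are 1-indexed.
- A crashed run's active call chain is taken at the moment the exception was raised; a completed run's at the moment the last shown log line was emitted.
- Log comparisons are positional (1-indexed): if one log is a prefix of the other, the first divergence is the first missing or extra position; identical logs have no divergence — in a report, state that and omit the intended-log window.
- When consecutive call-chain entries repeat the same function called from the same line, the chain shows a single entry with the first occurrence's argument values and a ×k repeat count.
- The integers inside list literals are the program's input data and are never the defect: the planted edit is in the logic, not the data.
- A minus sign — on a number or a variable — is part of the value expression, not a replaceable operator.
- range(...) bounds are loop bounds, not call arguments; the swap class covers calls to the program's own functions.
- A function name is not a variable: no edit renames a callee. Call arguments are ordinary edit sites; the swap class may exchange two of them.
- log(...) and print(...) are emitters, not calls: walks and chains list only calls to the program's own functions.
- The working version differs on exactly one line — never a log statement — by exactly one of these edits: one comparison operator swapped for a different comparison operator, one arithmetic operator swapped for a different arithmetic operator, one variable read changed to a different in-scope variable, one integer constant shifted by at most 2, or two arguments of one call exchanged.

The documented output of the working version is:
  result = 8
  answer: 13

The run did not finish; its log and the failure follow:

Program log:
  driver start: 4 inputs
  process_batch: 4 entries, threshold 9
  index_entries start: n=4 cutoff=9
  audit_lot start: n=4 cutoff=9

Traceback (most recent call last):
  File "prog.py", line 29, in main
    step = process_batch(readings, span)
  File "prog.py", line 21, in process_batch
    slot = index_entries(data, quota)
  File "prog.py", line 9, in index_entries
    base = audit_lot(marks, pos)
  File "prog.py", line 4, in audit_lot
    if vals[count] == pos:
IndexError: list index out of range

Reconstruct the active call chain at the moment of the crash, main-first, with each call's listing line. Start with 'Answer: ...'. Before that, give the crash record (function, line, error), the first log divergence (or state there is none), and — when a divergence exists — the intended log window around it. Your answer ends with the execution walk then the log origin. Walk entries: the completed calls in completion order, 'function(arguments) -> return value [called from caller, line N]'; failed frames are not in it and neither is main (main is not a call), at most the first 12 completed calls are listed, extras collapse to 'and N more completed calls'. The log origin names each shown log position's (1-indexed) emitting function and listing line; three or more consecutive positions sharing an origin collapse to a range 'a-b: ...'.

Answer: main -> process_batch (called at line 29) -> index_entries (called at line 21) -> audit_lot (called at line 9).
The tell: A complete run would log 'collect_span: inputs 27 and 2' next, but this one stopped at 4 lines.
Crash: audit_lot, line 4, IndexError.
First divergence: position 5 (shown log ended at 4 lines; the working version continues: 'collect_span: inputs 27 and 2').
Intended log window:
  3: index_entries start: n=4 cutoff=9
  4: audit_lot start: n=4 cutoff=9
  5: collect_span: inputs 27 and 2
  6: checkpoint: 13
Execution walk:
  (no call completed)
Log origins:
  1: logged in main at line 28
  2: logged in process_batch at line 20
  3: logged in index_entries at line 8
  4: logged in audit_lot at line 2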